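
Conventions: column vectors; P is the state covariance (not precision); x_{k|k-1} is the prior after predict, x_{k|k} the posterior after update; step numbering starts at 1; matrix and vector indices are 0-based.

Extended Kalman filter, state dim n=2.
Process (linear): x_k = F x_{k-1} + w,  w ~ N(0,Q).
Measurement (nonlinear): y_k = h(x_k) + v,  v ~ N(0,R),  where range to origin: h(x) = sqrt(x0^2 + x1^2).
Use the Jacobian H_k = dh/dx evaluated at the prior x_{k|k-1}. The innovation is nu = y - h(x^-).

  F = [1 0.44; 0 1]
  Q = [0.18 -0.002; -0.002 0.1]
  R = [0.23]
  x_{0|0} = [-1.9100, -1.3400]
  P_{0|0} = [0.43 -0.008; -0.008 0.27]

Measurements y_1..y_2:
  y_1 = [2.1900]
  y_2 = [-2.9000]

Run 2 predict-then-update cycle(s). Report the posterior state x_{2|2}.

x_post = [0.7043, 0.6198]

step 1: x^-=[-2.4996, -1.3400]  P^-=[0.6552 0.1088; 0.1088 0.3700]  H_jac=[-0.8813 -0.4725]  S=[0.9122]  K=[-0.6894; -0.2968]  nu=[-0.6461]  x^+=[-2.0541, -1.1482]  P^+=[0.2216 -0.0778; -0.0778 0.2897]
step 2: x^-=[-2.5594, -1.1482]  P^-=[0.3892 0.0476; 0.0476 0.3897]  H_jac=[-0.9124 -0.4093]  S=[0.6549]  K=[-0.5721; -0.3099]  nu=[-5.7051]  x^+=[0.7043, 0.6198]  P^+=[0.1749 -0.0685; -0.0685 0.3268]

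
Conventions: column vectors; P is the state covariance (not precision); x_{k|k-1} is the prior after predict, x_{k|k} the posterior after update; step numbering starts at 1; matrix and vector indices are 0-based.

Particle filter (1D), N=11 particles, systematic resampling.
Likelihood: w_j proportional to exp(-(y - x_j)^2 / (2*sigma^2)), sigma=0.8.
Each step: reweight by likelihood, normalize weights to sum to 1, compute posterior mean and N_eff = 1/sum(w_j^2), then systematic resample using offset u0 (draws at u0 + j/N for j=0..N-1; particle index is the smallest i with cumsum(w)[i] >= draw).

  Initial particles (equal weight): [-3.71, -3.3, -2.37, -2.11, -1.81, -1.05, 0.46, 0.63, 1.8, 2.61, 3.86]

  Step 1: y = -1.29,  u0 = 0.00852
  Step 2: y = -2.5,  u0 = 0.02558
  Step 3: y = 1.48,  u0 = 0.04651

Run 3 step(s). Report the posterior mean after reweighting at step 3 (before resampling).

post_mean = -1.1542

step 1: w=[0.0035, 0.0144, 0.1358, 0.1998, 0.2735, 0.3230, 0.0309, 0.0190, 0.0002, 0.0000, 0.0000]  mean=-1.6115  Neff=4.1838  idx=[1, 2, 3, 3, 4, 4, 4, 5, 5, 5, 5]
step 2: w=[0.0976, 0.1589, 0.1430, 0.1430, 0.1110, 0.1110, 0.1110, 0.0311, 0.0311, 0.0311, 0.0311]  mean=-2.0355  Neff=8.5846  idx=[0, 1, 1, 2, 2, 3, 4, 5, 5, 6, 8]
step 3: w=[0.0000, 0.0012, 0.0012, 0.0055, 0.0055, 0.0055, 0.0275, 0.0275, 0.0275, 0.0275, 0.8711]  mean=-1.1542  Neff=1.3124  idx=[7, 10, 10, 10, 10, 10, 10, 10, 10, 10, 10]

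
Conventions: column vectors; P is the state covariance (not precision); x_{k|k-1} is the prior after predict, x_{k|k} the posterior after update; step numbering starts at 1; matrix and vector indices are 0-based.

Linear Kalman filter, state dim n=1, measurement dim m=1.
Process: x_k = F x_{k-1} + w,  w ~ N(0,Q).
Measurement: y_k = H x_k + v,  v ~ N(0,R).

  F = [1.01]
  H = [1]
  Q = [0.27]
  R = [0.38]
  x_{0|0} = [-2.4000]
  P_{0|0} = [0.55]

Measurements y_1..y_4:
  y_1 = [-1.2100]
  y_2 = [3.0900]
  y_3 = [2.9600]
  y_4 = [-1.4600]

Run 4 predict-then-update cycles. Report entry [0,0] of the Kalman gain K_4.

step 1: x^-=[-2.4240]  P^-=[0.8311]  S=[1.2111]  K=[0.6862]  nu=[1.2140]  x^+=[-1.5909]  P^+=[0.2608]
step 2: x^-=[-1.6068]  P^-=[0.5360]  S=[0.9160]  K=[0.5852]  nu=[4.6968]  x^+=[1.1415]  P^+=[0.2224]
step 3: x^-=[1.1530]  P^-=[0.4968]  S=[0.8768]  K=[0.5666]  nu=[1.8070]  x^+=[2.1769]  P^+=[0.2153]
step 4: x^-=[2.1986]  P^-=[0.4896]  S=[0.8696]  K=[0.5630]  nu=[-3.6586]  x^+=[0.1387]  P^+=[0.2140]

K[0,0] = 0.5630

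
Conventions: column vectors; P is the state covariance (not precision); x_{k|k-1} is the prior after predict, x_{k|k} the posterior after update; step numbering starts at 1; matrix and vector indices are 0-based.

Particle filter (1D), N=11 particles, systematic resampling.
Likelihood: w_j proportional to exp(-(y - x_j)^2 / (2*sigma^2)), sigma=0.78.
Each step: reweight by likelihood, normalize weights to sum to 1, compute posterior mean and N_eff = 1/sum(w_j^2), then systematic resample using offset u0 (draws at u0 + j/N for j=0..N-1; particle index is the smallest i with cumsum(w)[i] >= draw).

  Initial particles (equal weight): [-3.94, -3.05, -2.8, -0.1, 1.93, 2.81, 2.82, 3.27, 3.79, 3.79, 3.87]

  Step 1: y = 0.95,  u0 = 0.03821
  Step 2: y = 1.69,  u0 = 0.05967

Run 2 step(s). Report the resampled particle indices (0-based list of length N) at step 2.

resampled_idx = [4, 5, 6, 6, 7, 7, 8, 8, 9, 9, 10]

step 1: w=[0.0000, 0.0000, 0.0000, 0.4088, 0.4594, 0.0589, 0.0571, 0.0121, 0.0013, 0.0013, 0.0009]  mean=1.2258  Neff=2.5969  idx=[3, 3, 3, 3, 3, 4, 4, 4, 4, 4, 6]
step 2: w=[0.0131, 0.0131, 0.0131, 0.0131, 0.0131, 0.1741, 0.1741, 0.1741, 0.1741, 0.1741, 0.0639]  mean=1.8538  Neff=6.3897  idx=[4, 5, 6, 6, 7, 7, 8, 8, 9, 9, 10]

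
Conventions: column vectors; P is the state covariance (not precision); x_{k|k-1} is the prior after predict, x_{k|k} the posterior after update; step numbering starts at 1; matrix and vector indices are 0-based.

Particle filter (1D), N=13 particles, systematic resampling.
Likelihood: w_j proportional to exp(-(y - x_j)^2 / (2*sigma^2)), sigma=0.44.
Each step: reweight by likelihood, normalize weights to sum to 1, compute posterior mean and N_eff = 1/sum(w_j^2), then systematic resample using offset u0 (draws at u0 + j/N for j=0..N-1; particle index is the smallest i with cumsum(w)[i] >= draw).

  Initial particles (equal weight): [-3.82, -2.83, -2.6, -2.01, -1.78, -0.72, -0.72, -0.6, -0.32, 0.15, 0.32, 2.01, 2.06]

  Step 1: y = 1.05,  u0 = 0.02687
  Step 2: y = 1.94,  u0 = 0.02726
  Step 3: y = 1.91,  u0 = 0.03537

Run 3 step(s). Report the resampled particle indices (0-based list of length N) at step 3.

step 1: w=[0.0000, 0.0000, 0.0000, 0.0000, 0.0000, 0.0006, 0.0006, 0.0016, 0.0143, 0.2246, 0.4595, 0.1684, 0.1306]  mean=0.7817  Neff=3.2557  idx=[9, 9, 9, 10, 10, 10, 10, 10, 10, 11, 11, 12, 12]
step 2: w=[0.0001, 0.0001, 0.0001, 0.0003, 0.0003, 0.0003, 0.0003, 0.0003, 0.0003, 0.2526, 0.2526, 0.2465, 0.2465]  mean=2.0313  Neff=4.0150  idx=[9, 9, 9, 10, 10, 10, 10, 11, 11, 11, 12, 12, 12]
step 3: w=[0.0781, 0.0781, 0.0781, 0.0781, 0.0781, 0.0781, 0.0781, 0.0756, 0.0756, 0.0756, 0.0756, 0.0756, 0.0756]  mean=2.0327  Neff=12.9966  idx=[0, 1, 2, 3, 4, 5, 6, 7, 8, 9, 10, 11, 12]

resampled_idx = [0, 1, 2, 3, 4, 5, 6, 7, 8, 9, 10, 11, 12]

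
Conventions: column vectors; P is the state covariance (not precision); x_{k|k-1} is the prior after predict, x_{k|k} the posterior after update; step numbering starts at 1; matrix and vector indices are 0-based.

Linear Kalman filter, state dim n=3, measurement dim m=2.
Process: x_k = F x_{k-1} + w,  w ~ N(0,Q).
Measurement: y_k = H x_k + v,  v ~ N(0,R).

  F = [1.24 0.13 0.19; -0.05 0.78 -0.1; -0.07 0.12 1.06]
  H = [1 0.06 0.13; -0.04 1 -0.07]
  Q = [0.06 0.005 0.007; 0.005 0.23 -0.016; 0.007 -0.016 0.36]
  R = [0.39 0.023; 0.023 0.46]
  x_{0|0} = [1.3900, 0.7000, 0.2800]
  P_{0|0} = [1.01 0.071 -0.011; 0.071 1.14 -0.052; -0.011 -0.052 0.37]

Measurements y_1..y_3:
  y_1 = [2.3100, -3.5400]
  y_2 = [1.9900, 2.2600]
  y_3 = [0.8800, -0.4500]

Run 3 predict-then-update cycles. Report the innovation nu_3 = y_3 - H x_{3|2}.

step 1: x^-=[1.8678, 0.4485, 0.2835]  P^-=[1.6607 0.1136 -0.0011; 0.1136 0.9323 0.0089; -0.0011 0.0089 0.7843]  S=[2.0808 0.1199; 0.1199 1.3884]  K=[0.8034 -0.0353; 0.0438 0.6640; 0.0509 -0.0375]  nu=[0.3784, -3.8939]  x^+=[2.3094, -2.1203, 0.4489]  P^+=[0.3229 0.0092 -0.0842; 0.0092 0.3092 0.0350; -0.0842 0.0350 0.7774]
step 2: x^-=[2.6733, -1.8142, 0.0597]  P^-=[0.5548 0.0264 0.0377; 0.0264 0.4197 -0.0365; 0.0377 -0.0365 1.2608]  S=[0.9800 0.0334; 0.0334 0.8900]  K=[0.5734 -0.0198; 0.0317 0.4721; 0.2086 -0.1497]  nu=[-0.5823, 4.1853]  x^+=[2.2567, 0.1432, -0.6885]  P^+=[0.2330 0.0079 -0.0791; 0.0079 0.2194 0.0168; -0.0791 0.0168 1.2003]
step 3: x^-=[2.6862, 0.0677, -0.8706]  P^-=[0.4314 0.0104 0.1328; 0.0104 0.3720 -0.1051; 0.1328 -0.1051 1.7288]  S=[0.8860 -0.0005; -0.0005 0.8558]  K=[0.5070 -0.0186; 0.0218 0.4428; 0.3962 -0.2701]  nu=[-1.6970, -0.4712]  x^+=[1.8345, -0.1779, -1.4158]  P^+=[0.2033 0.0078 -0.0496; 0.0078 0.2038 -0.0102; -0.0496 -0.0102 1.5271]

innov = [-1.6970, -0.4712]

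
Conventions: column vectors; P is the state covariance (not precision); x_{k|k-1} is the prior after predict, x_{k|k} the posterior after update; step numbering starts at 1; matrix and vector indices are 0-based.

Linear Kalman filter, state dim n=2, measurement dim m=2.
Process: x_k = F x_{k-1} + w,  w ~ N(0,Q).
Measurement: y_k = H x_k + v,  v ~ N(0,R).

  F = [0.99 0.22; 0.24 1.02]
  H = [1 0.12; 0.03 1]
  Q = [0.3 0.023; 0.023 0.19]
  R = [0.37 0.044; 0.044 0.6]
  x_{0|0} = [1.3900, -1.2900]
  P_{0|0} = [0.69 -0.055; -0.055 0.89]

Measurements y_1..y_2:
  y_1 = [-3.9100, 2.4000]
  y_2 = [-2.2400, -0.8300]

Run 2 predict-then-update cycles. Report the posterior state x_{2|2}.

step 1: x^-=[1.0923, -0.9822]  P^-=[0.9954 0.3282; 0.3282 1.1288]  S=[1.4604 0.5387; 0.5387 1.7494]  K=[0.7142 -0.0152; 0.0873 0.6240]  nu=[-4.8844, 3.3494]  x^+=[-2.4470, 0.6813]  P^+=[0.2618 0.0144; 0.0144 0.3778]
step 2: x^-=[-2.2727, 0.1076]  P^-=[0.5812 0.1853; 0.1853 0.6052]  S=[1.0044 0.3201; 0.3201 1.2169]  K=[0.5978 0.0094; 0.1057 0.4741]  nu=[0.0198, -0.8695]  x^+=[-2.2690, -0.3025]  P^+=[0.2186 0.0254; 0.0254 0.2884]

x_post = [-2.2690, -0.3025]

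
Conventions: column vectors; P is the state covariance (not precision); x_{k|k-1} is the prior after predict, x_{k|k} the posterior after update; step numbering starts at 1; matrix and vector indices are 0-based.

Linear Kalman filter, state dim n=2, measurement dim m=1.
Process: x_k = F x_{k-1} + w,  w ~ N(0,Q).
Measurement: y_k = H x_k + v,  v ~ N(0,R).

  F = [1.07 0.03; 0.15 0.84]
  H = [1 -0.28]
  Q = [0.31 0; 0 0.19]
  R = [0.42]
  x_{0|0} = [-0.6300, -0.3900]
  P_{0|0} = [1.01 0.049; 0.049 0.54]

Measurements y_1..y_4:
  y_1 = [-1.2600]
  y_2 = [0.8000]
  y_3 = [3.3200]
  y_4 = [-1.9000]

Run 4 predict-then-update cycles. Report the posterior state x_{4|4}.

step 1: x^-=[-0.6858, -0.4221]  P^-=[1.4700 0.2200; 0.2200 0.6061]  S=[1.8143]  K=[0.7763; 0.0277]  nu=[-0.6924]  x^+=[-1.2233, -0.4413]  P^+=[0.3767 0.1810; 0.1810 0.6047]
step 2: x^-=[-1.3221, -0.5542]  P^-=[0.7534 0.2392; 0.2392 0.6708]  S=[1.0921]  K=[0.6286; 0.0470]  nu=[1.9670]  x^+=[-0.0857, -0.4617]  P^+=[0.3219 0.2069; 0.2069 0.6683]
step 3: x^-=[-0.1056, -0.4007]  P^-=[0.6925 0.2554; 0.2554 0.7210]  S=[1.0260]  K=[0.6052; 0.0522]  nu=[3.3134]  x^+=[1.8998, -0.2278]  P^+=[0.3166 0.2230; 0.2230 0.7182]
step 4: x^-=[2.0260, 0.0936]  P^-=[0.6875 0.2704; 0.2704 0.7601]  S=[1.0157]  K=[0.6023; 0.0566]  nu=[-3.8998]  x^+=[-0.3230, -0.1273]  P^+=[0.3190 0.2357; 0.2357 0.7568]

x_post = [-0.3230, -0.1273]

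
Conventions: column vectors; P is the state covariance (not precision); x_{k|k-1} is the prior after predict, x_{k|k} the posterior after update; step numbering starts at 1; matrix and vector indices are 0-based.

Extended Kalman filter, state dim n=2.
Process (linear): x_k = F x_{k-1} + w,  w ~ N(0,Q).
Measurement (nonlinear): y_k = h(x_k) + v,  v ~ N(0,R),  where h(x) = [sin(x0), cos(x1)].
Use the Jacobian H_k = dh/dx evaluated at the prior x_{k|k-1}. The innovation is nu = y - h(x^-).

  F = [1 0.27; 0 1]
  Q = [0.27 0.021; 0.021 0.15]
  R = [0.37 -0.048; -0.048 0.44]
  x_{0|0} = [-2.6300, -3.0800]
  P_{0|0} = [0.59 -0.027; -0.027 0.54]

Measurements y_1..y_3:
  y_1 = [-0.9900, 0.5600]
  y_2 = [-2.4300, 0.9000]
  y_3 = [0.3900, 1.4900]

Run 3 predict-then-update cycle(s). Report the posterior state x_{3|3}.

step 1: x^-=[-3.4616, -3.0800]  P^-=[0.8848 0.1398; 0.1398 0.6900]  H_jac=[-0.9492 0.0000; 0.0000 0.0616]  S=[1.1672 -0.0562; -0.0562 0.4426]  K=[-0.7230 -0.0723; -0.1097 0.0820]  nu=[-1.3046, 1.5581]  x^+=[-2.6310, -2.8090]  P^+=[0.2782 0.0469; 0.0469 0.6720]
step 2: x^-=[-3.3895, -2.8090]  P^-=[0.6225 0.2494; 0.2494 0.8220]  H_jac=[-0.9694 0.0000; 0.0000 0.3265]  S=[0.9550 -0.1269; -0.1269 0.5276]  K=[-0.6316 0.0024; -0.1916 0.4625]  nu=[-2.6753, 1.8452]  x^+=[-1.6954, -1.4429]  P^+=[0.2412 0.0960; 0.0960 0.6515]
step 3: x^-=[-2.0850, -1.4429]  P^-=[0.6105 0.2930; 0.2930 0.8015]  H_jac=[-0.4918 0.0000; 0.0000 0.9918]  S=[0.5177 -0.1909; -0.1909 1.2285]  K=[-0.5228 0.1553; -0.0421 0.6406]  nu=[1.2607, 1.3624]  x^+=[-2.5325, -0.6232]  P^+=[0.4084 0.0942; 0.0942 0.2862]

x_post = [-2.5325, -0.6232]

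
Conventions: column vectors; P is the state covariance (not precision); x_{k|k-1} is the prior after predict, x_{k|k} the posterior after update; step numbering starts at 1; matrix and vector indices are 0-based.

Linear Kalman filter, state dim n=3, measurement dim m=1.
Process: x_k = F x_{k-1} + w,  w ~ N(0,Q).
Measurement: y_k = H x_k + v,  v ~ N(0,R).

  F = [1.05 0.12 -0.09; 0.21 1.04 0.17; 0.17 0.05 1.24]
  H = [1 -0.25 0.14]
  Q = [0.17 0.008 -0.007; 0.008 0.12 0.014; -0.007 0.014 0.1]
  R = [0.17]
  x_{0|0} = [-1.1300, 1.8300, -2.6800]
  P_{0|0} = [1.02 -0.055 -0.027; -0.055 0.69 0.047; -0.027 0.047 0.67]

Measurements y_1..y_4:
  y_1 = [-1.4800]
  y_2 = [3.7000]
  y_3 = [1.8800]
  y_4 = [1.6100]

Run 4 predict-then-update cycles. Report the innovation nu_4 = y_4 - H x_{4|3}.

step 1: x^-=[-0.7257, 1.2103, -3.4238]  P^-=[1.3001 0.2396 0.0725; 0.2396 0.9213 0.2704; 0.0725 0.2704 1.1549]  S=[1.4319]  K=[0.8732; 0.0329; 0.1163]  nu=[0.0276]  x^+=[-0.7016, 1.2112, -3.4206]  P^+=[0.2083 0.1984 -0.0730; 0.1984 0.9198 0.2649; -0.0730 0.2649 1.1355]
step 2: x^-=[-0.2835, 0.5308, -4.3002]  P^-=[0.4801 0.3420 -0.1322; 0.3420 1.3320 0.6686; -0.1322 0.6686 1.8598]  S=[0.5150]  K=[0.7303; 0.1992; -0.0757]  nu=[4.7182]  x^+=[3.1624, 1.4709, -4.6575]  P^+=[0.2054 0.2671 -0.1037; 0.2671 1.3115 0.6764; -0.1037 0.6764 1.8568]
step 3: x^-=[3.9162, 1.4020, -5.1642]  P^-=[0.5027 0.4209 -0.1861; 0.4209 1.9497 1.3790; -0.1861 1.3790 3.0090]  S=[0.4945]  K=[0.7512; 0.2558; -0.2216]  nu=[-0.9627]  x^+=[3.1930, 1.1557, -4.9509]  P^+=[0.2237 0.3258 -0.1038; 0.3258 1.9173 1.4070; -0.1038 1.4070 2.9847]
step 4: x^-=[3.9369, 1.0309, -5.5385]  P^-=[0.5397 0.4954 -0.1954; 0.4954 2.9224 2.6083; -0.1954 2.6083 4.8367]  S=[0.5022]  K=[0.7737; 0.2588; -0.3392]  nu=[-1.2938]  x^+=[2.9359, 0.6960, -5.0997]  P^+=[0.2391 0.3948 -0.0636; 0.3948 2.8887 2.6524; -0.0636 2.6524 4.7790]

innov = [-1.2938]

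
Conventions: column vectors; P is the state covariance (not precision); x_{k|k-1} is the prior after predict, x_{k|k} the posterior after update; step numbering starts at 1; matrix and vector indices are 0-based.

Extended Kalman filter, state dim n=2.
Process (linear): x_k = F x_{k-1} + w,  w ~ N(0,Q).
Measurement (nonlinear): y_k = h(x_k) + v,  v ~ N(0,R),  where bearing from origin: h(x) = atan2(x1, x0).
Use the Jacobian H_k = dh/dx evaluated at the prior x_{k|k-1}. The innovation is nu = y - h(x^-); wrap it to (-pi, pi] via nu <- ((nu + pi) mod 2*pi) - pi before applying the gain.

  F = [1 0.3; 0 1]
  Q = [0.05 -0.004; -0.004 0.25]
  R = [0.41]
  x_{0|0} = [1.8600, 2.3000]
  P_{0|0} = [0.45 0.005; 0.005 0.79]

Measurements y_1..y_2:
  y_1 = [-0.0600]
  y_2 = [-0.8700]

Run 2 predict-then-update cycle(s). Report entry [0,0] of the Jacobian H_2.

step 1: x^-=[2.5500, 2.3000]  P^-=[0.5741 0.2380; 0.2380 1.0400]  H_jac=[-0.1950 0.2162]  S=[0.4604]  K=[-0.1314; 0.3876]  nu=[-0.7939]  x^+=[2.6543, 1.9922]  P^+=[0.5661 0.2615; 0.2615 0.9708]
step 2: x^-=[3.2520, 1.9922]  P^-=[0.8604 0.5487; 0.5487 1.2208]  H_jac=[-0.1370 0.2236]  S=[0.4536]  K=[0.0107; 0.4361]  nu=[-1.4196]  x^+=[3.2369, 1.3731]  P^+=[0.8603 0.5466; 0.5466 1.1346]

H_jac[0,0] = -0.1370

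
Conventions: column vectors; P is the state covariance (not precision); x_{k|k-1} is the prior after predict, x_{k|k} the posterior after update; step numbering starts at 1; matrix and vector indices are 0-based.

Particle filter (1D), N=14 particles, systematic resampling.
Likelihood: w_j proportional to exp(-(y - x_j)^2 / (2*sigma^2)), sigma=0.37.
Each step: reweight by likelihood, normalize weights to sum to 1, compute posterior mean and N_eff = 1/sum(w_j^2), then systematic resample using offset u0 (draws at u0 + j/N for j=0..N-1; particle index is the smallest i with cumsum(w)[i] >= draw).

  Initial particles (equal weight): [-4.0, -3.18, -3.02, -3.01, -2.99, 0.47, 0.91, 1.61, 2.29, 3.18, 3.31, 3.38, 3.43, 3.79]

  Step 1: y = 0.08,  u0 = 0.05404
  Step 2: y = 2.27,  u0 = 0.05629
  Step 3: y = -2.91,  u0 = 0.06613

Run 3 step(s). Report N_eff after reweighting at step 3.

N_eff = 14.0000

step 1: w=[0.0000, 0.0000, 0.0000, 0.0000, 0.0000, 0.8763, 0.1234, 0.0003, 0.0000, 0.0000, 0.0000, 0.0000, 0.0000, 0.0000]  mean=0.5246  Neff=1.2768  idx=[5, 5, 5, 5, 5, 5, 5, 5, 5, 5, 5, 5, 6, 6]
step 2: w=[0.0030, 0.0030, 0.0030, 0.0030, 0.0030, 0.0030, 0.0030, 0.0030, 0.0030, 0.0030, 0.0030, 0.0030, 0.4820, 0.4820]  mean=0.8941  Neff=2.1518  idx=[12, 12, 12, 12, 12, 12, 12, 13, 13, 13, 13, 13, 13, 13]
step 3: w=[0.0714, 0.0714, 0.0714, 0.0714, 0.0714, 0.0714, 0.0714, 0.0714, 0.0714, 0.0714, 0.0714, 0.0714, 0.0714, 0.0714]  mean=0.9100  Neff=14.0000  idx=[0, 1, 2, 3, 4, 5, 6, 7, 8, 9, 10, 11, 12, 13]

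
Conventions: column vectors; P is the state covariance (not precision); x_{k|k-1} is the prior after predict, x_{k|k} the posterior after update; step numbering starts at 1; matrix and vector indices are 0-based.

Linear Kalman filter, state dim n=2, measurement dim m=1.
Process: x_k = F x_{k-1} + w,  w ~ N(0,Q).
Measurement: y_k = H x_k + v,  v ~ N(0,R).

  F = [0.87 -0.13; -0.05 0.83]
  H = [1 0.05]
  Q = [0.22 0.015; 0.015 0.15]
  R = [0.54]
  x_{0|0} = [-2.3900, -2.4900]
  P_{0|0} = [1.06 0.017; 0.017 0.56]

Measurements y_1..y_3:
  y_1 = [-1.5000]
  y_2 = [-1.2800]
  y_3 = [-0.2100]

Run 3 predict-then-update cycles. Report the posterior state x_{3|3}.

x_post = [-0.5002, -1.2688]

step 1: x^-=[-1.7556, -1.9472]  P^-=[1.0279 -0.0791; -0.0791 0.5370]  S=[1.5614]  K=[0.6558; -0.0335]  nu=[0.3530]  x^+=[-1.5241, -1.9590]  P^+=[0.3564 -0.0449; -0.0449 0.5353]
step 2: x^-=[-1.0713, -1.5498]  P^-=[0.5089 -0.0909; -0.0909 0.5234]  S=[1.0412]  K=[0.4845; -0.0622]  nu=[-0.1312]  x^+=[-1.1349, -1.5416]  P^+=[0.2646 -0.0596; -0.0596 0.5193]
step 3: x^-=[-0.7869, -1.2228]  P^-=[0.4425 -0.0959; -0.0959 0.5134]  S=[0.9742]  K=[0.4493; -0.0721]  nu=[0.6381]  x^+=[-0.5002, -1.2688]  P^+=[0.2458 -0.0644; -0.0644 0.5083]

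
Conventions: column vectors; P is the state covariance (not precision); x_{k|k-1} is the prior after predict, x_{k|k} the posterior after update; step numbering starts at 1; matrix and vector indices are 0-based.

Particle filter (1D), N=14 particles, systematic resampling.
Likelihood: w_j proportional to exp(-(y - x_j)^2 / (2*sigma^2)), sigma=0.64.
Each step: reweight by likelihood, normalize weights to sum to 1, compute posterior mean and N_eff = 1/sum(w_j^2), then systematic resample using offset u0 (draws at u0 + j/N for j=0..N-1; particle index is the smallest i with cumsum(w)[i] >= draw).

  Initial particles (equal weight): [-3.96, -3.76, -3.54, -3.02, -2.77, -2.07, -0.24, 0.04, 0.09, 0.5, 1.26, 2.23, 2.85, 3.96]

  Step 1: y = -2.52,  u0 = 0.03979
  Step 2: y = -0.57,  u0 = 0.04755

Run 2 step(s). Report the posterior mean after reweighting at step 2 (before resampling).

post_mean = -2.1076

step 1: w=[0.0269, 0.0517, 0.0949, 0.2490, 0.3130, 0.2638, 0.0006, 0.0001, 0.0001, 0.0000, 0.0000, 0.0000, 0.0000, 0.0000]  mean=-2.8017  Neff=4.1333  idx=[1, 2, 3, 3, 3, 3, 4, 4, 4, 4, 5, 5, 5, 5]
step 2: w=[0.0000, 0.0001, 0.0024, 0.0024, 0.0024, 0.0024, 0.0101, 0.0101, 0.0101, 0.0101, 0.2375, 0.2375, 0.2375, 0.2375]  mean=-2.1076  Neff=4.4243  idx=[9, 10, 10, 10, 11, 11, 11, 12, 12, 12, 12, 13, 13, 13]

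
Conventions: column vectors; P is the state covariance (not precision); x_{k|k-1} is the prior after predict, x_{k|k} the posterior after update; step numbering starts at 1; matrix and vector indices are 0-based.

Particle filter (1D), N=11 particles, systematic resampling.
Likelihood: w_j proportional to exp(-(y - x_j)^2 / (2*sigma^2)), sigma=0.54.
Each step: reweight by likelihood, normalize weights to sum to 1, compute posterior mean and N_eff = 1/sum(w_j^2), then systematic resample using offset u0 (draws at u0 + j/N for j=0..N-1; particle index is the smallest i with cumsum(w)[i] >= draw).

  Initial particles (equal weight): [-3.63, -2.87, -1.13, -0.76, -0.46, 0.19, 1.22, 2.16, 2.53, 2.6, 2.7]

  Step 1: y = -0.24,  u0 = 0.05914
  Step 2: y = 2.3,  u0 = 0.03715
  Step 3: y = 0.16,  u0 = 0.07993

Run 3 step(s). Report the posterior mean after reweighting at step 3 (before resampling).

step 1: w=[0.0000, 0.0000, 0.1004, 0.2456, 0.3594, 0.2844, 0.0101, 0.0000, 0.0000, 0.0000, 0.0000]  mean=-0.3991  Neff=3.5639  idx=[2, 3, 3, 3, 4, 4, 4, 4, 5, 5, 5]
step 2: w=[0.0000, 0.0001, 0.0001, 0.0001, 0.0015, 0.0015, 0.0015, 0.0015, 0.3313, 0.3313, 0.3313]  mean=0.1860  Neff=3.0365  idx=[8, 8, 8, 8, 9, 9, 9, 10, 10, 10, 10]
step 3: w=[0.0909, 0.0909, 0.0909, 0.0909, 0.0909, 0.0909, 0.0909, 0.0909, 0.0909, 0.0909, 0.0909]  mean=0.1900  Neff=11.0000  idx=[0, 1, 2, 3, 4, 5, 6, 7, 8, 9, 10]

post_mean = 0.1900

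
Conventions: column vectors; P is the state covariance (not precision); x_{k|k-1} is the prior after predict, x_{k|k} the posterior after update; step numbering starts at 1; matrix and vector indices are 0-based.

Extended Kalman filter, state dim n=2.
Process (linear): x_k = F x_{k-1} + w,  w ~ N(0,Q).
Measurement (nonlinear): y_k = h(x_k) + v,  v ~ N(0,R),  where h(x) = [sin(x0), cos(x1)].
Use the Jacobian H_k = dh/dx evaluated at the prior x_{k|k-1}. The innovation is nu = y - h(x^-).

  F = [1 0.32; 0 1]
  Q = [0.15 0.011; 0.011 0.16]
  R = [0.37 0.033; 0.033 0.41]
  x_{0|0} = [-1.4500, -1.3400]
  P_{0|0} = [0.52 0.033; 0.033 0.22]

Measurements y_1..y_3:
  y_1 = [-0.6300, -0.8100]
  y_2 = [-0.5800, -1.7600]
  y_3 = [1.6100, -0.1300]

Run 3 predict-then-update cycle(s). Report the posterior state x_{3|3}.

step 1: x^-=[-1.8788, -1.3400]  P^-=[0.7136 0.1144; 0.1144 0.3800]  H_jac=[-0.3032 0.0000; 0.0000 0.9735]  S=[0.4356 -0.0008; -0.0008 0.7701]  K=[-0.4964 0.1441; -0.0788 0.4803]  nu=[0.3229, -1.0388]  x^+=[-2.1888, -1.8643]  P^+=[0.5902 0.0439; 0.0439 0.1996]
step 2: x^-=[-2.7854, -1.8643]  P^-=[0.7887 0.1187; 0.1187 0.3596]  H_jac=[-0.9372 0.0000; 0.0000 0.9572]  S=[1.0628 -0.0735; -0.0735 0.7395]  K=[-0.6896 0.0851; -0.0730 0.4582]  nu=[-0.2313, -1.4707]  x^+=[-2.7511, -2.5213]  P^+=[0.2693 0.0127; 0.0127 0.1937]
step 3: x^-=[-3.5579, -2.5213]  P^-=[0.4472 0.0857; 0.0857 0.3537]  H_jac=[-0.9146 0.0000; 0.0000 0.5813]  S=[0.7441 -0.0126; -0.0126 0.5295]  K=[-0.5483 0.0811; -0.0988 0.3860]  nu=[1.2056, 0.6837]  x^+=[-4.1636, -2.3766]  P^+=[0.2189 0.0260; 0.0260 0.2666]

x_post = [-4.1636, -2.3766]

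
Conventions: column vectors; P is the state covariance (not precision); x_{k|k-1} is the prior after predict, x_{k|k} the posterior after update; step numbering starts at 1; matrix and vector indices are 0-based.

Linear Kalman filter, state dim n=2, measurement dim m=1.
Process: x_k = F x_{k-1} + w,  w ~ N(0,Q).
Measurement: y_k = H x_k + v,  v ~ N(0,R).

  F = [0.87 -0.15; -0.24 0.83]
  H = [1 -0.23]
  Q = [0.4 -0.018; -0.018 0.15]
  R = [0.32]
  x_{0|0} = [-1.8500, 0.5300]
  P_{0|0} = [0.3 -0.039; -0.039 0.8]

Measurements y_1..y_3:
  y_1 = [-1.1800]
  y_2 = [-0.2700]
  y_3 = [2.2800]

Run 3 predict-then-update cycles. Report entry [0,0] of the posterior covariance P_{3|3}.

P_post[0,0] = 0.2028

step 1: x^-=[-1.6890, 0.8839]  P^-=[0.6552 -0.2098; -0.2098 0.7339]  S=[1.1106]  K=[0.6335; -0.3409]  nu=[0.7123]  x^+=[-1.2378, 0.6411]  P^+=[0.2096 0.0300; 0.0300 0.6049]
step 2: x^-=[-1.1730, 0.8292]  P^-=[0.5644 -0.1143; -0.1143 0.5668]  S=[0.9670]  K=[0.6109; -0.2530]  nu=[1.0937]  x^+=[-0.5049, 0.5524]  P^+=[0.2036 0.0352; 0.0352 0.5049]
step 3: x^-=[-0.5221, 0.5797]  P^-=[0.5563 -0.0967; -0.0967 0.4955]  S=[0.9470]  K=[0.6109; -0.2225]  nu=[2.9354]  x^+=[1.2712, -0.0734]  P^+=[0.2028 0.0320; 0.0320 0.4487]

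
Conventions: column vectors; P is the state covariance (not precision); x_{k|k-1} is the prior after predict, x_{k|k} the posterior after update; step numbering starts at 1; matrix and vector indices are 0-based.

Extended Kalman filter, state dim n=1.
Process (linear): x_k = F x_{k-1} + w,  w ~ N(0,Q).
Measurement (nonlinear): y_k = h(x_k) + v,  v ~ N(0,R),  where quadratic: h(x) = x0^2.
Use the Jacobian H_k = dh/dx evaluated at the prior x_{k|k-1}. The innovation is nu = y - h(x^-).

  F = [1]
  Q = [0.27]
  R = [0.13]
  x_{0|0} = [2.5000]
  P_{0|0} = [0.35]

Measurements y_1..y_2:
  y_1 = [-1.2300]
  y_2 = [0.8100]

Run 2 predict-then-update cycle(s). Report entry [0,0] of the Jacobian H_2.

H_jac[0,0] = 2.0329

step 1: x^-=[2.5000]  P^-=[0.6200]  H_jac=[5.0000]  S=[15.6300]  K=[0.1983]  nu=[-7.4800]  x^+=[1.0164]  P^+=[0.0052]
step 2: x^-=[1.0164]  P^-=[0.2752]  H_jac=[2.0329]  S=[1.2671]  K=[0.4414]  nu=[-0.2232]  x^+=[0.9179]  P^+=[0.0282]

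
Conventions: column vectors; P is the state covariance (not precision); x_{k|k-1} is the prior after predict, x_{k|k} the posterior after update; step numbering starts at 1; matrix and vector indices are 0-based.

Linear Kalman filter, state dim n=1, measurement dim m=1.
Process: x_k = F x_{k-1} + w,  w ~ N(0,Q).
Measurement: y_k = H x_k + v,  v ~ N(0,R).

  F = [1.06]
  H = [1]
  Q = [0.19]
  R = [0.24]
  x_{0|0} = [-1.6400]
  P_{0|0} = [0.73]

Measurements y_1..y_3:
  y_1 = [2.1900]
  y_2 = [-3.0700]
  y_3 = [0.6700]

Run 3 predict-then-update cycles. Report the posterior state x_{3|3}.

x_post = [-0.1788]

step 1: x^-=[-1.7384]  P^-=[1.0102]  S=[1.2502]  K=[0.8080]  nu=[3.9284]  x^+=[1.4359]  P^+=[0.1939]
step 2: x^-=[1.5220]  P^-=[0.4079]  S=[0.6479]  K=[0.6296]  nu=[-4.5920]  x^+=[-1.3690]  P^+=[0.1511]
step 3: x^-=[-1.4511]  P^-=[0.3598]  S=[0.5998]  K=[0.5998]  nu=[2.1211]  x^+=[-0.1788]  P^+=[0.1440]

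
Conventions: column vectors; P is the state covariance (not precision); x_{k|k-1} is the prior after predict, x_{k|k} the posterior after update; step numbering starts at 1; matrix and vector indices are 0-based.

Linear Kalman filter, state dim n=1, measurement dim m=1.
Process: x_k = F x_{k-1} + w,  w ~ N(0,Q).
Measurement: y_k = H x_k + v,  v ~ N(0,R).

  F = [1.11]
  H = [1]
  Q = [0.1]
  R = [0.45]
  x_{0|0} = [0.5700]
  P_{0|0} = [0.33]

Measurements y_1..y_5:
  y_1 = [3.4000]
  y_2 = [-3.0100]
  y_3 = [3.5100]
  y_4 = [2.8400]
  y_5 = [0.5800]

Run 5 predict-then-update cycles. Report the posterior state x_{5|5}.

x_post = [1.6068]

step 1: x^-=[0.6327]  P^-=[0.5066]  S=[0.9566]  K=[0.5296]  nu=[2.7673]  x^+=[2.0982]  P^+=[0.2383]
step 2: x^-=[2.3290]  P^-=[0.3936]  S=[0.8436]  K=[0.4666]  nu=[-5.3390]  x^+=[-0.1621]  P^+=[0.2100]
step 3: x^-=[-0.1799]  P^-=[0.3587]  S=[0.8087]  K=[0.4435]  nu=[3.6899]  x^+=[1.4567]  P^+=[0.1996]
step 4: x^-=[1.6170]  P^-=[0.3459]  S=[0.7959]  K=[0.4346]  nu=[1.2230]  x^+=[2.1485]  P^+=[0.1956]
step 5: x^-=[2.3849]  P^-=[0.3410]  S=[0.7910]  K=[0.4311]  nu=[-1.8049]  x^+=[1.6068]  P^+=[0.1940]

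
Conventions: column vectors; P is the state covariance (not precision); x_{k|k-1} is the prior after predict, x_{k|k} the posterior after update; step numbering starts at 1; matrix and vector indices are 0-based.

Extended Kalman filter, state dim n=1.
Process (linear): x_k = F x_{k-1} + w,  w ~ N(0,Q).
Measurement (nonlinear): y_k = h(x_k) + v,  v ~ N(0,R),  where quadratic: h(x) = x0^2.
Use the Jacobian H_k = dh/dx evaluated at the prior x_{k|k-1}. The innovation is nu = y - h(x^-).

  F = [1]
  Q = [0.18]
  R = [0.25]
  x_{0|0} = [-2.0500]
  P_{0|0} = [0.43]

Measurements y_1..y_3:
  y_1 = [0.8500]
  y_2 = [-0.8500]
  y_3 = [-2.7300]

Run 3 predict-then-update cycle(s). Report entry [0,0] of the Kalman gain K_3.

step 1: x^-=[-2.0500]  P^-=[0.6100]  H_jac=[-4.1000]  S=[10.5041]  K=[-0.2381]  nu=[-3.3525]  x^+=[-1.2518]  P^+=[0.0145]
step 2: x^-=[-1.2518]  P^-=[0.1945]  H_jac=[-2.5036]  S=[1.4692]  K=[-0.3315]  nu=[-2.4169]  x^+=[-0.4506]  P^+=[0.0331]
step 3: x^-=[-0.4506]  P^-=[0.2131]  H_jac=[-0.9013]  S=[0.4231]  K=[-0.4539]  nu=[-2.9331]  x^+=[0.8808]  P^+=[0.1259]

K[0,0] = -0.4539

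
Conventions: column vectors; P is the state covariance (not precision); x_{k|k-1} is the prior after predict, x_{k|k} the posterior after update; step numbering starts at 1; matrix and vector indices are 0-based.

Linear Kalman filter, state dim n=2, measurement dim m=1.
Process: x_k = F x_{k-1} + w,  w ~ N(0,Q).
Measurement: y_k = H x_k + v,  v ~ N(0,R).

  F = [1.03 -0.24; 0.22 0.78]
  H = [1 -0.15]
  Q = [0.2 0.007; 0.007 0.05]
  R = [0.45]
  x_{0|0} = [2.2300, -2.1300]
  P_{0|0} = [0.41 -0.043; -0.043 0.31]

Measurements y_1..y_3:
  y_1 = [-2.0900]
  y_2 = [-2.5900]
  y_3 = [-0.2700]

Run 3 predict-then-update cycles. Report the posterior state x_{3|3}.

step 1: x^-=[2.8081, -1.1708]  P^-=[0.6741 0.0096; 0.0096 0.2437]  S=[1.1267]  K=[0.5970; -0.0239]  nu=[-5.0737]  x^+=[-0.2210, -1.0494]  P^+=[0.2725 0.0257; 0.0257 0.2430]
step 2: x^-=[0.0243, -0.8672]  P^-=[0.4904 0.0425; 0.0425 0.2199]  S=[0.9326]  K=[0.5190; 0.0102]  nu=[-2.7443]  x^+=[-1.4001, -0.8953]  P^+=[0.2392 0.0376; 0.0376 0.2198]
step 3: x^-=[-1.2272, -1.0063]  P^-=[0.4478 0.0483; 0.0483 0.2082]  S=[0.8880]  K=[0.4961; 0.0192]  nu=[0.8063]  x^+=[-0.8272, -0.9909]  P^+=[0.2292 0.0398; 0.0398 0.2079]

x_post = [-0.8272, -0.9909]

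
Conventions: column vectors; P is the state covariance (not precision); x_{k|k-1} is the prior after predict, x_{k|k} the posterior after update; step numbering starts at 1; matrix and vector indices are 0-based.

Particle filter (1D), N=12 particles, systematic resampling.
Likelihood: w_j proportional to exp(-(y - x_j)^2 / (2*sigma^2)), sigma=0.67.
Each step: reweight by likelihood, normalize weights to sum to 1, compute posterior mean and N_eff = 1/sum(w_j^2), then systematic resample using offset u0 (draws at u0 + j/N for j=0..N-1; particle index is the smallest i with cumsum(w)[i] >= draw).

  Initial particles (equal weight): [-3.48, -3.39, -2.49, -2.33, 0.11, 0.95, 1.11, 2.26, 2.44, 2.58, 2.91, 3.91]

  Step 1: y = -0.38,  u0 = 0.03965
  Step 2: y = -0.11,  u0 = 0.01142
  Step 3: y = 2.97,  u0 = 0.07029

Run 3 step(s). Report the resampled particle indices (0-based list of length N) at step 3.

step 1: w=[0.0000, 0.0000, 0.0069, 0.0143, 0.7568, 0.1379, 0.0834, 0.0004, 0.0001, 0.0001, 0.0000, 0.0000]  mean=0.2574  Neff=1.6696  idx=[4, 4, 4, 4, 4, 4, 4, 4, 4, 5, 5, 6]
step 2: w=[0.1020, 0.1020, 0.1020, 0.1020, 0.1020, 0.1020, 0.1020, 0.1020, 0.1020, 0.0308, 0.0308, 0.0205]  mean=0.1822  Neff=10.4239  idx=[0, 0, 1, 2, 3, 4, 5, 5, 6, 7, 8, 9]
step 3: w=[0.0093, 0.0093, 0.0093, 0.0093, 0.0093, 0.0093, 0.0093, 0.0093, 0.0093, 0.0093, 0.0093, 0.8973]  mean=0.8638  Neff=1.2404  idx=[7, 11, 11, 11, 11, 11, 11, 11, 11, 11, 11, 11]

resampled_idx = [7, 11, 11, 11, 11, 11, 11, 11, 11, 11, 11, 11]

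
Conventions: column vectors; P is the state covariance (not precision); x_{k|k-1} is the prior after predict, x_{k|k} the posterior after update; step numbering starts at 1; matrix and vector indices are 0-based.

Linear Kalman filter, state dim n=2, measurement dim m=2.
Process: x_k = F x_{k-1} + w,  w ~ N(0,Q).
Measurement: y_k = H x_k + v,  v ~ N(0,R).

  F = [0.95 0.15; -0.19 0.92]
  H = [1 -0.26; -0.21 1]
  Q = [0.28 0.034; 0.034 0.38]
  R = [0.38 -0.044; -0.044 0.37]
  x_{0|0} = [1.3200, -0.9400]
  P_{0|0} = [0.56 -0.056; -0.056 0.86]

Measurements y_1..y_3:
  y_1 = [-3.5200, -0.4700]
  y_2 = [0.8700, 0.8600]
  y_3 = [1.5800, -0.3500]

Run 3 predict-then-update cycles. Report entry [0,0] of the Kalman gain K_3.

step 1: x^-=[1.1130, -1.1156]  P^-=[0.7888 0.0043; 0.0043 1.1477]  S=[1.2442 -0.5036; -0.5036 1.5507]  K=[0.6804 0.1169; 0.0724 0.7631]  nu=[-4.9231, 0.8793]  x^+=[-2.1339, -0.8011]  P^+=[0.2717 0.0704; 0.0704 0.2939]
step 2: x^-=[-2.1474, -0.3316]  P^-=[0.5519 0.0850; 0.0850 0.6140]  S=[0.9292 -0.2299; -0.2299 0.9726]  K=[0.5972 0.1094; 0.0758 0.6308]  nu=[2.9312, 0.7406]  x^+=[-0.3158, 0.3577]  P^+=[0.2389 0.0644; 0.0644 0.2436]
step 3: x^-=[-0.2464, 0.3890]  P^-=[0.5194 0.0789; 0.0789 0.5723]  S=[0.8970 -0.2186; -0.2186 0.9321]  K=[0.5815 0.1041; 0.0715 0.6130]  nu=[1.9275, -0.7908]  x^+=[0.7922, 0.0421]  P^+=[0.2324 0.0617; 0.0617 0.2366]

K[0,0] = 0.5815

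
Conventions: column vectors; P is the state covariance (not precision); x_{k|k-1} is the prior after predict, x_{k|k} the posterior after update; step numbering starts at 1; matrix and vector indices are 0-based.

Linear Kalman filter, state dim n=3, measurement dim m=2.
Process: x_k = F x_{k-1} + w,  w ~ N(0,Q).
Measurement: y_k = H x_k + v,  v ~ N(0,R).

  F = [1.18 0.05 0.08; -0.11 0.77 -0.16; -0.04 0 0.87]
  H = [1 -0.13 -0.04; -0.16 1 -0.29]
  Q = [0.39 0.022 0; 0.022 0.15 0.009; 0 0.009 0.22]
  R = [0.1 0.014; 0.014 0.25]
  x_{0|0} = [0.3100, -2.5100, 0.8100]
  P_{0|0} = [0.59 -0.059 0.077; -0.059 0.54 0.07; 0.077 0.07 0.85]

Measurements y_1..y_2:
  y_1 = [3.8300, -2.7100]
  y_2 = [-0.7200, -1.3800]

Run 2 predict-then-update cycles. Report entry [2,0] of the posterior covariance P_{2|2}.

step 1: x^-=[0.3051, -2.0964, 0.6923]  P^-=[1.2264 -0.1094 0.1133; -0.1094 0.4945 -0.0649; 0.1133 -0.0649 0.8589]  S=[1.3549 -0.3802; -0.3802 0.9313]  K=[0.9152 0.0102; 0.0380 0.5855; -0.0402 -0.3730]  nu=[3.2801, -0.3640]  x^+=[3.3033, -2.1848, 0.6962]  P^+=[0.0986 0.0418 0.0367; 0.0418 0.1902 0.1262; 0.0367 0.1262 0.7386]
step 2: x^-=[3.8444, -2.1571, 0.4736]  P^-=[0.5453 0.0443 0.0897; 0.0443 0.2460 -0.0134; 0.0897 -0.0134 0.7766]  S=[0.6319 -0.0764; -0.0764 0.5772]  K=[0.8473 -0.0073; 0.0724 0.4302; 0.0433 -0.4325]  nu=[-4.8259, 1.5295]  x^+=[-0.2559, -1.8484, -0.3970]  P^+=[0.0907 0.0352 0.0367; 0.0352 0.1406 0.0911; 0.0367 0.0911 0.6646]

P_post[2,0] = 0.0367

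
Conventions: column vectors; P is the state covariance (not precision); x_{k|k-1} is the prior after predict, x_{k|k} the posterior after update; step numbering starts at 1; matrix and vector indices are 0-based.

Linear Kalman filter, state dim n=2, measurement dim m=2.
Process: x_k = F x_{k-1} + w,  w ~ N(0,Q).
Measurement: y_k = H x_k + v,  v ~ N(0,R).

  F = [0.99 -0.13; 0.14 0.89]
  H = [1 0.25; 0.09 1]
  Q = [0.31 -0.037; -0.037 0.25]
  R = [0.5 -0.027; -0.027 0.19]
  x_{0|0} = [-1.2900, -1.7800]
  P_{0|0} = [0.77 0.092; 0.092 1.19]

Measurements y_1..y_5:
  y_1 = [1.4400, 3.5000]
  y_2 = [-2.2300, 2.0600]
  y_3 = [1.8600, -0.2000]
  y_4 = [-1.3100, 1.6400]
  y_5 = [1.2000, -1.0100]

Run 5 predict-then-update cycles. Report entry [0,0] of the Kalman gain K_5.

step 1: x^-=[-1.0457, -1.7648]  P^-=[1.0611 0.0114; 0.0114 1.2306]  S=[1.6437 0.3878; 0.3878 1.4313]  K=[0.6727 -0.1076; -0.0095 0.8631]  nu=[2.9269, 5.3589]  x^+=[0.3467, 2.8326]  P^+=[0.3569 -0.0707; -0.0707 0.1706]
step 2: x^-=[-0.0250, 2.5696]  P^-=[0.6809 -0.0683; -0.0683 0.3745]  S=[1.1702 0.0581; 0.0581 0.5577]  K=[0.5709 -0.0720; -0.0112 0.6616]  nu=[-2.8474, -0.5073]  x^+=[-1.6140, 2.2658]  P^+=[0.3014 -0.0562; -0.0562 0.1311]
step 3: x^-=[-1.8924, 1.7906]  P^-=[0.6221 -0.0589; -0.0589 0.3457]  S=[1.1143 0.0552; 0.0552 0.5302]  K=[0.5482 -0.0626; -0.0071 0.6429]  nu=[3.3047, -1.8203]  x^+=[0.0332, 0.5968]  P^+=[0.2890 -0.0527; -0.0527 0.1271]
step 4: x^-=[-0.0447, 0.5358]  P^-=[0.6089 -0.0571; -0.0571 0.3432]  S=[1.1018 0.0552; 0.0552 0.5278]  K=[0.5428 -0.0611; -0.0061 0.6411]  nu=[-1.3992, 1.1082]  x^+=[-0.8719, 1.2548]  P^+=[0.2860 -0.0520; -0.0520 0.1266]
step 5: x^-=[-1.0263, 0.9947]  P^-=[0.6059 -0.0569; -0.0569 0.3430]  S=[1.0989 0.0551; 0.0551 0.5276]  K=[0.5415 -0.0610; -0.0059 0.6409]  nu=[1.9777, -1.9123]  x^+=[0.1612, -0.2426]  P^+=[0.2854 -0.0519; -0.0519 0.1266]

K[0,0] = 0.5415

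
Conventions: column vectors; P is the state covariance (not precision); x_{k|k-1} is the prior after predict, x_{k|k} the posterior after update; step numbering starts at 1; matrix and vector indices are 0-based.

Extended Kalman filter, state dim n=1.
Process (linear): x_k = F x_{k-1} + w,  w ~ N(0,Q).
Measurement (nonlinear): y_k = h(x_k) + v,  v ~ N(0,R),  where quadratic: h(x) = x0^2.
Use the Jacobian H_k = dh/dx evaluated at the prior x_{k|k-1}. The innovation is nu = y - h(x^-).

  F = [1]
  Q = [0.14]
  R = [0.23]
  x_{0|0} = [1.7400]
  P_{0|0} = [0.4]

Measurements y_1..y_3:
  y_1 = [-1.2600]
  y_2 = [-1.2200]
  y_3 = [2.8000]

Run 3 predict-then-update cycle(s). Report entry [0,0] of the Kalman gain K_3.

step 1: x^-=[1.7400]  P^-=[0.5400]  H_jac=[3.4800]  S=[6.7696]  K=[0.2776]  nu=[-4.2876]  x^+=[0.5498]  P^+=[0.0183]
step 2: x^-=[0.5498]  P^-=[0.1583]  H_jac=[1.0996]  S=[0.4215]  K=[0.4131]  nu=[-1.5223]  x^+=[-0.0791]  P^+=[0.0864]
step 3: x^-=[-0.0791]  P^-=[0.2264]  H_jac=[-0.1582]  S=[0.2357]  K=[-0.1520]  nu=[2.7937]  x^+=[-0.5037]  P^+=[0.2210]

K[0,0] = -0.1520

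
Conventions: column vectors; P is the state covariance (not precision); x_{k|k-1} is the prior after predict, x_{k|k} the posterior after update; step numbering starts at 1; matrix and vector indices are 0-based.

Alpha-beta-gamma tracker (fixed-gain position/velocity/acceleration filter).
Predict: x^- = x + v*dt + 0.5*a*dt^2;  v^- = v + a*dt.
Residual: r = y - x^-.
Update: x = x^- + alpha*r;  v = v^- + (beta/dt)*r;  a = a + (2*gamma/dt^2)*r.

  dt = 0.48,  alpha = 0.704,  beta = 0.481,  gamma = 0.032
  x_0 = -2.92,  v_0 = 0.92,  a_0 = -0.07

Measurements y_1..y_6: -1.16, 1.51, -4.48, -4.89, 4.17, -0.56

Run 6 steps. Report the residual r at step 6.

step 1: x_pred=-2.4865  r=1.3265  x^+=-1.5526  v^+=2.2156  a^+=0.2985
step 2: x_pred=-0.4547  r=1.9647  x^+=0.9284  v^+=4.3277  a^+=0.8442
step 3: x_pred=3.1030  r=-7.5830  x^+=-2.2354  v^+=-2.8658  a^+=-1.2622
step 4: x_pred=-3.7564  r=-1.1336  x^+=-4.5545  v^+=-4.6076  a^+=-1.5770
step 5: x_pred=-6.9478  r=11.1178  x^+=0.8791  v^+=5.7764  a^+=1.5112
step 6: x_pred=3.8259  r=-4.3859  x^+=0.7382  v^+=2.1067  a^+=0.2929

resid = -4.3859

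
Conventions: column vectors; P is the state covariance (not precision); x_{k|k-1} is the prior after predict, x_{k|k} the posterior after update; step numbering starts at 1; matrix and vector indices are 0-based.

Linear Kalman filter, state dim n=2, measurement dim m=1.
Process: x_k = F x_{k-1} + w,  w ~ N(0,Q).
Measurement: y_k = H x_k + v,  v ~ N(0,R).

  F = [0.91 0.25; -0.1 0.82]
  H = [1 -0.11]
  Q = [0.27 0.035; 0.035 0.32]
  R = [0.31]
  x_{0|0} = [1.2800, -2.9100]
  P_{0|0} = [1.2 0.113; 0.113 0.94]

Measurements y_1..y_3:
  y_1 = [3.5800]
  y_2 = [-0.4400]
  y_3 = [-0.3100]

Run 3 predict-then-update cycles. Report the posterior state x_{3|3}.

step 1: x^-=[0.4373, -2.5142]  P^-=[1.3739 0.2000; 0.2000 0.9455]  S=[1.6513]  K=[0.8187; 0.0581]  nu=[2.8661]  x^+=[2.7837, -2.3476]  P^+=[0.2671 0.1214; 0.1214 0.9399]
step 2: x^-=[1.9463, -2.2034]  P^-=[0.6052 0.2909; 0.2909 0.9348]  S=[0.8625]  K=[0.6646; 0.2181]  nu=[-2.6287]  x^+=[0.1993, -2.7767]  P^+=[0.2243 0.1659; 0.1659 0.8937]
step 3: x^-=[-0.5128, -2.2968]  P^-=[0.5871 0.3175; 0.3175 0.8960]  S=[0.8381]  K=[0.6588; 0.2612]  nu=[-0.0499]  x^+=[-0.5456, -2.3099]  P^+=[0.2233 0.1732; 0.1732 0.8388]

x_post = [-0.5456, -2.3099]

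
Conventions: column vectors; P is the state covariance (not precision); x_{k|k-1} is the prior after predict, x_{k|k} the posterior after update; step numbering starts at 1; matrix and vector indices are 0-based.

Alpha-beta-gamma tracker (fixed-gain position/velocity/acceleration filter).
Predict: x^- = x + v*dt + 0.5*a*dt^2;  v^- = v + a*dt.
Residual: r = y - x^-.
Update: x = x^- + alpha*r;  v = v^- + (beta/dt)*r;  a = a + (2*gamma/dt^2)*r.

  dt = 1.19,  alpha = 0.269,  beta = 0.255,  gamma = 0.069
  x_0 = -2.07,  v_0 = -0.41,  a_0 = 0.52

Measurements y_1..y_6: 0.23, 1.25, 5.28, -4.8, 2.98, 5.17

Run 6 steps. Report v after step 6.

step 1: x_pred=-2.1897  r=2.4197  x^+=-1.5388  v^+=0.7273  a^+=0.7558
step 2: x_pred=-0.1382  r=1.3882  x^+=0.2353  v^+=1.9242  a^+=0.8911
step 3: x_pred=3.1560  r=2.1240  x^+=3.7273  v^+=3.4397  a^+=1.0981
step 4: x_pred=8.5981  r=-13.3981  x^+=4.9940  v^+=1.8754  a^+=-0.2076
step 5: x_pred=7.0787  r=-4.0987  x^+=5.9762  v^+=0.7501  a^+=-0.6070
step 6: x_pred=6.4390  r=-1.2690  x^+=6.0976  v^+=-0.2442  a^+=-0.7307

v_post = -0.2442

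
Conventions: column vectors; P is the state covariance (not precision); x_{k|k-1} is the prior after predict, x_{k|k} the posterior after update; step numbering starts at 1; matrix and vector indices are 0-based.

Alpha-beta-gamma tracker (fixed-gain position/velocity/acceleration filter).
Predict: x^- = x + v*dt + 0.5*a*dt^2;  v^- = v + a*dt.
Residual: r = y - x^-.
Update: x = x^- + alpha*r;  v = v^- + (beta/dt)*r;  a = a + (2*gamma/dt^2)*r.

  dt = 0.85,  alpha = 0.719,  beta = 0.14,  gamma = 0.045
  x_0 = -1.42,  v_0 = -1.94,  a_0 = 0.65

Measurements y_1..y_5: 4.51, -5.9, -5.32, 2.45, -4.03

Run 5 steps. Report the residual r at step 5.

step 1: x_pred=-2.8342  r=7.3442  x^+=2.4463  v^+=-0.1779  a^+=1.5648
step 2: x_pred=2.8604  r=-8.7604  x^+=-3.4383  v^+=-0.2906  a^+=0.4736
step 3: x_pred=-3.5143  r=-1.8057  x^+=-4.8126  v^+=-0.1855  a^+=0.2487
step 4: x_pred=-4.8804  r=7.3304  x^+=0.3901  v^+=1.2332  a^+=1.1618
step 5: x_pred=1.8581  r=-5.8881  x^+=-2.3754  v^+=1.2509  a^+=0.4283

resid = -5.8881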